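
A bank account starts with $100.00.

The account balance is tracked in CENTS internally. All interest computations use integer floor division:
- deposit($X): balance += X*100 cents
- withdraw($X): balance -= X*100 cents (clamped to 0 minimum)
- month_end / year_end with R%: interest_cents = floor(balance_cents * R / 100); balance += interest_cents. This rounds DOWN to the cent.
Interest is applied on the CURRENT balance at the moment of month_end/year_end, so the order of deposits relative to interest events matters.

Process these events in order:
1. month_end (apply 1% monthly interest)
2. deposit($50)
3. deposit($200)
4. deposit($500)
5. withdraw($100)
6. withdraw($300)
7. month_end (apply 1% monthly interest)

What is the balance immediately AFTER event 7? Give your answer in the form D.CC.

Answer: 455.51

Derivation:
After 1 (month_end (apply 1% monthly interest)): balance=$101.00 total_interest=$1.00
After 2 (deposit($50)): balance=$151.00 total_interest=$1.00
After 3 (deposit($200)): balance=$351.00 total_interest=$1.00
After 4 (deposit($500)): balance=$851.00 total_interest=$1.00
After 5 (withdraw($100)): balance=$751.00 total_interest=$1.00
After 6 (withdraw($300)): balance=$451.00 total_interest=$1.00
After 7 (month_end (apply 1% monthly interest)): balance=$455.51 total_interest=$5.51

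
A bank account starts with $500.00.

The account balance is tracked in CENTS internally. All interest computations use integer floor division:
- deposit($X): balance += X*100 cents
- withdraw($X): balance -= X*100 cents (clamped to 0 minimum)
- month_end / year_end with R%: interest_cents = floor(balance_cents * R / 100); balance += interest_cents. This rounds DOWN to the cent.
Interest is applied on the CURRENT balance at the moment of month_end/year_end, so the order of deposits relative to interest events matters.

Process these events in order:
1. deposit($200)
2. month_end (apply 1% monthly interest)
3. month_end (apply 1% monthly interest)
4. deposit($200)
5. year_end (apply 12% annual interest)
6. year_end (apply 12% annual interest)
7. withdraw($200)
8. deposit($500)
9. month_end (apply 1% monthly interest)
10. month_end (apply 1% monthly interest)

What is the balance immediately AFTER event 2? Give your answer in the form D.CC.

Answer: 707.00

Derivation:
After 1 (deposit($200)): balance=$700.00 total_interest=$0.00
After 2 (month_end (apply 1% monthly interest)): balance=$707.00 total_interest=$7.00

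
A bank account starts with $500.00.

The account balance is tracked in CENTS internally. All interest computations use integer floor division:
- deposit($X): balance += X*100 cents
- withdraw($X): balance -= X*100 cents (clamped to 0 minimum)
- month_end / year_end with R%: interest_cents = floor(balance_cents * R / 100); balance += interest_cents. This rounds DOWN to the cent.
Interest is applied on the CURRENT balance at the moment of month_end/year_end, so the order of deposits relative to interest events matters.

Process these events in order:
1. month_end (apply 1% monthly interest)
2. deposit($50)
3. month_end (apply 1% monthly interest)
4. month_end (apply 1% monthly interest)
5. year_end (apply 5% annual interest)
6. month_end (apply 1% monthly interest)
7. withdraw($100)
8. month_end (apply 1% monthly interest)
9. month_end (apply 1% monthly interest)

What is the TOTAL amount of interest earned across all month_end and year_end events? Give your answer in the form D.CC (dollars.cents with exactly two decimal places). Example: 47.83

After 1 (month_end (apply 1% monthly interest)): balance=$505.00 total_interest=$5.00
After 2 (deposit($50)): balance=$555.00 total_interest=$5.00
After 3 (month_end (apply 1% monthly interest)): balance=$560.55 total_interest=$10.55
After 4 (month_end (apply 1% monthly interest)): balance=$566.15 total_interest=$16.15
After 5 (year_end (apply 5% annual interest)): balance=$594.45 total_interest=$44.45
After 6 (month_end (apply 1% monthly interest)): balance=$600.39 total_interest=$50.39
After 7 (withdraw($100)): balance=$500.39 total_interest=$50.39
After 8 (month_end (apply 1% monthly interest)): balance=$505.39 total_interest=$55.39
After 9 (month_end (apply 1% monthly interest)): balance=$510.44 total_interest=$60.44

Answer: 60.44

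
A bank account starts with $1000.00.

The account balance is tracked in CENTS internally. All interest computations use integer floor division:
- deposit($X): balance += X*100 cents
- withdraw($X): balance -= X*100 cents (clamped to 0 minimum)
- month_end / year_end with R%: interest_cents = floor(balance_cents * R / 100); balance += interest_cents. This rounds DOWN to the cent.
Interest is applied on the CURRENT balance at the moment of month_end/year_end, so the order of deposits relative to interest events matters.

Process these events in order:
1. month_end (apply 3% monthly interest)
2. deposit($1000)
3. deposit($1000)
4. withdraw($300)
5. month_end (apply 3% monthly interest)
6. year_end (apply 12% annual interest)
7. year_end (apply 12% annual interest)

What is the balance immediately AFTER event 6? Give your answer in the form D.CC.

After 1 (month_end (apply 3% monthly interest)): balance=$1030.00 total_interest=$30.00
After 2 (deposit($1000)): balance=$2030.00 total_interest=$30.00
After 3 (deposit($1000)): balance=$3030.00 total_interest=$30.00
After 4 (withdraw($300)): balance=$2730.00 total_interest=$30.00
After 5 (month_end (apply 3% monthly interest)): balance=$2811.90 total_interest=$111.90
After 6 (year_end (apply 12% annual interest)): balance=$3149.32 total_interest=$449.32

Answer: 3149.32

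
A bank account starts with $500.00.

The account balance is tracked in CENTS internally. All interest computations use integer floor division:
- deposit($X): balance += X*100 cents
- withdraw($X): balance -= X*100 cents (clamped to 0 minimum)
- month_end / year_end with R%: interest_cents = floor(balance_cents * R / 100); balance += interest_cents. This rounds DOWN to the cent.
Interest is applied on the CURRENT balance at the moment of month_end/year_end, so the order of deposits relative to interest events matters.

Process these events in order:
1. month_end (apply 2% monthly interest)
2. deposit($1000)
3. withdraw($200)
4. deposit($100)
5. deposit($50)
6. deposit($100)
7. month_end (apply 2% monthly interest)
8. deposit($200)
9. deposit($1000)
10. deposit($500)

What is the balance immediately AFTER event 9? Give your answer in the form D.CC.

After 1 (month_end (apply 2% monthly interest)): balance=$510.00 total_interest=$10.00
After 2 (deposit($1000)): balance=$1510.00 total_interest=$10.00
After 3 (withdraw($200)): balance=$1310.00 total_interest=$10.00
After 4 (deposit($100)): balance=$1410.00 total_interest=$10.00
After 5 (deposit($50)): balance=$1460.00 total_interest=$10.00
After 6 (deposit($100)): balance=$1560.00 total_interest=$10.00
After 7 (month_end (apply 2% monthly interest)): balance=$1591.20 total_interest=$41.20
After 8 (deposit($200)): balance=$1791.20 total_interest=$41.20
After 9 (deposit($1000)): balance=$2791.20 total_interest=$41.20

Answer: 2791.20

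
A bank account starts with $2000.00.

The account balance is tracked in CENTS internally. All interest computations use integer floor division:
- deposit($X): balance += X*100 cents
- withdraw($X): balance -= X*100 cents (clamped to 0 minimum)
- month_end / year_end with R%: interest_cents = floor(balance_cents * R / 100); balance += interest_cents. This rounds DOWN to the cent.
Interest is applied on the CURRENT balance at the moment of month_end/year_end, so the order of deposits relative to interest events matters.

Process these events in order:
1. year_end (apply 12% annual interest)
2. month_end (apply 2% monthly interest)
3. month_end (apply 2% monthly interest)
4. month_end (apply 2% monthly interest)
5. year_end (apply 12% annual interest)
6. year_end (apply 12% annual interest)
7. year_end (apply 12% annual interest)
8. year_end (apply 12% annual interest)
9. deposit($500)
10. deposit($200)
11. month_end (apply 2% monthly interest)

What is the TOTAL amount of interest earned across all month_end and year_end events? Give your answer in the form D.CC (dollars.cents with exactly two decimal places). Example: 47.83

Answer: 1829.18

Derivation:
After 1 (year_end (apply 12% annual interest)): balance=$2240.00 total_interest=$240.00
After 2 (month_end (apply 2% monthly interest)): balance=$2284.80 total_interest=$284.80
After 3 (month_end (apply 2% monthly interest)): balance=$2330.49 total_interest=$330.49
After 4 (month_end (apply 2% monthly interest)): balance=$2377.09 total_interest=$377.09
After 5 (year_end (apply 12% annual interest)): balance=$2662.34 total_interest=$662.34
After 6 (year_end (apply 12% annual interest)): balance=$2981.82 total_interest=$981.82
After 7 (year_end (apply 12% annual interest)): balance=$3339.63 total_interest=$1339.63
After 8 (year_end (apply 12% annual interest)): balance=$3740.38 total_interest=$1740.38
After 9 (deposit($500)): balance=$4240.38 total_interest=$1740.38
After 10 (deposit($200)): balance=$4440.38 total_interest=$1740.38
After 11 (month_end (apply 2% monthly interest)): balance=$4529.18 total_interest=$1829.18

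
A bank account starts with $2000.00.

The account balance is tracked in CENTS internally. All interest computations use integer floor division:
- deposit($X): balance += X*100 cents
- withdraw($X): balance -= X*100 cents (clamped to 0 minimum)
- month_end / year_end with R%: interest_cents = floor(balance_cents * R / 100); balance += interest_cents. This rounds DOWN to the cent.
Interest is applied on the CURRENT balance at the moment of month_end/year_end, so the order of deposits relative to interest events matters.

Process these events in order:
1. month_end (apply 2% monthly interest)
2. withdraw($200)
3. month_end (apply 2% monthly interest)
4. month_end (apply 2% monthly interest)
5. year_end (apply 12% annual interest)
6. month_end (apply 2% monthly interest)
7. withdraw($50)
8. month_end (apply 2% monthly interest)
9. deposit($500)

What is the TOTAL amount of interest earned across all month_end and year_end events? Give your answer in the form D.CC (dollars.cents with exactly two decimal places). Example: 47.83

After 1 (month_end (apply 2% monthly interest)): balance=$2040.00 total_interest=$40.00
After 2 (withdraw($200)): balance=$1840.00 total_interest=$40.00
After 3 (month_end (apply 2% monthly interest)): balance=$1876.80 total_interest=$76.80
After 4 (month_end (apply 2% monthly interest)): balance=$1914.33 total_interest=$114.33
After 5 (year_end (apply 12% annual interest)): balance=$2144.04 total_interest=$344.04
After 6 (month_end (apply 2% monthly interest)): balance=$2186.92 total_interest=$386.92
After 7 (withdraw($50)): balance=$2136.92 total_interest=$386.92
After 8 (month_end (apply 2% monthly interest)): balance=$2179.65 total_interest=$429.65
After 9 (deposit($500)): balance=$2679.65 total_interest=$429.65

Answer: 429.65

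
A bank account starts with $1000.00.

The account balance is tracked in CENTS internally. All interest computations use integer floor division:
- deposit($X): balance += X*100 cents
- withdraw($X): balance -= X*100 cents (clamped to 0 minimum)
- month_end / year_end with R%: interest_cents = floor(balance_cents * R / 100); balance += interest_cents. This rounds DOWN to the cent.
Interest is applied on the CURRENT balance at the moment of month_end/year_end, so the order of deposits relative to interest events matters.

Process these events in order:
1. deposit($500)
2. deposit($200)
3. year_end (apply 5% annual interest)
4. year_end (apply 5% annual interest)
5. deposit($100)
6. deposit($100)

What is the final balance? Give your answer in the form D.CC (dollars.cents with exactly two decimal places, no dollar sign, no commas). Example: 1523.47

After 1 (deposit($500)): balance=$1500.00 total_interest=$0.00
After 2 (deposit($200)): balance=$1700.00 total_interest=$0.00
After 3 (year_end (apply 5% annual interest)): balance=$1785.00 total_interest=$85.00
After 4 (year_end (apply 5% annual interest)): balance=$1874.25 total_interest=$174.25
After 5 (deposit($100)): balance=$1974.25 total_interest=$174.25
After 6 (deposit($100)): balance=$2074.25 total_interest=$174.25

Answer: 2074.25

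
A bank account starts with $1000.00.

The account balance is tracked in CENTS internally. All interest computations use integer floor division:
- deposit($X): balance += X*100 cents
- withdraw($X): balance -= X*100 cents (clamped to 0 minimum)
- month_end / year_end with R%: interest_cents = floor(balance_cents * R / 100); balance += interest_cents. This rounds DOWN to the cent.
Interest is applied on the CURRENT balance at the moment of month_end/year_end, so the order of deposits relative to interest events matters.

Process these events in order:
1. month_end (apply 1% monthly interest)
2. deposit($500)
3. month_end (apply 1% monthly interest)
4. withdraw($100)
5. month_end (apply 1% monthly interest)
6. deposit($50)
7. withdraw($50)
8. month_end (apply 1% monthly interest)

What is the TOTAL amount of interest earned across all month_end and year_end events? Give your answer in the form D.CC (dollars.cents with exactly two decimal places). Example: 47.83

After 1 (month_end (apply 1% monthly interest)): balance=$1010.00 total_interest=$10.00
After 2 (deposit($500)): balance=$1510.00 total_interest=$10.00
After 3 (month_end (apply 1% monthly interest)): balance=$1525.10 total_interest=$25.10
After 4 (withdraw($100)): balance=$1425.10 total_interest=$25.10
After 5 (month_end (apply 1% monthly interest)): balance=$1439.35 total_interest=$39.35
After 6 (deposit($50)): balance=$1489.35 total_interest=$39.35
After 7 (withdraw($50)): balance=$1439.35 total_interest=$39.35
After 8 (month_end (apply 1% monthly interest)): balance=$1453.74 total_interest=$53.74

Answer: 53.74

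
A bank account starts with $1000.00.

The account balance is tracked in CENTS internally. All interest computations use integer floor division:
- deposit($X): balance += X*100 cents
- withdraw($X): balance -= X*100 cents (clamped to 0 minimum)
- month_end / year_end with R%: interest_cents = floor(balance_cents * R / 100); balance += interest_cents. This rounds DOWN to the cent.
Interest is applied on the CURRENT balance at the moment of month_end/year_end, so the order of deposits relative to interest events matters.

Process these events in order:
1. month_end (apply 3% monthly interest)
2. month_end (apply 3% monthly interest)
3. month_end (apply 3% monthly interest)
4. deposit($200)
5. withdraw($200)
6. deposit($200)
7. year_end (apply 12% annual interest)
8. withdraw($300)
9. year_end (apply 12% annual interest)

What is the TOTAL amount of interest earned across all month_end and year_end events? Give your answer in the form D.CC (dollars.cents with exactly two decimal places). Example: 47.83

After 1 (month_end (apply 3% monthly interest)): balance=$1030.00 total_interest=$30.00
After 2 (month_end (apply 3% monthly interest)): balance=$1060.90 total_interest=$60.90
After 3 (month_end (apply 3% monthly interest)): balance=$1092.72 total_interest=$92.72
After 4 (deposit($200)): balance=$1292.72 total_interest=$92.72
After 5 (withdraw($200)): balance=$1092.72 total_interest=$92.72
After 6 (deposit($200)): balance=$1292.72 total_interest=$92.72
After 7 (year_end (apply 12% annual interest)): balance=$1447.84 total_interest=$247.84
After 8 (withdraw($300)): balance=$1147.84 total_interest=$247.84
After 9 (year_end (apply 12% annual interest)): balance=$1285.58 total_interest=$385.58

Answer: 385.58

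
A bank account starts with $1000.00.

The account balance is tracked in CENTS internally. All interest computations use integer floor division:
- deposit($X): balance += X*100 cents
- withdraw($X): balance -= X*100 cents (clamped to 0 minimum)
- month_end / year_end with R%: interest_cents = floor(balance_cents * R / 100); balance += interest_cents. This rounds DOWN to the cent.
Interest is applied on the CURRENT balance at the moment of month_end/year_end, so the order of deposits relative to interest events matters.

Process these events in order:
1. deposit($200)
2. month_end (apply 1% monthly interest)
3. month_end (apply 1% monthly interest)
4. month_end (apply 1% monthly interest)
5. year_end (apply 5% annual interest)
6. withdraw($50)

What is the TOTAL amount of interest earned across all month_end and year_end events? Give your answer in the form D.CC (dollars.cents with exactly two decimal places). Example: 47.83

Answer: 98.17

Derivation:
After 1 (deposit($200)): balance=$1200.00 total_interest=$0.00
After 2 (month_end (apply 1% monthly interest)): balance=$1212.00 total_interest=$12.00
After 3 (month_end (apply 1% monthly interest)): balance=$1224.12 total_interest=$24.12
After 4 (month_end (apply 1% monthly interest)): balance=$1236.36 total_interest=$36.36
After 5 (year_end (apply 5% annual interest)): balance=$1298.17 total_interest=$98.17
After 6 (withdraw($50)): balance=$1248.17 total_interest=$98.17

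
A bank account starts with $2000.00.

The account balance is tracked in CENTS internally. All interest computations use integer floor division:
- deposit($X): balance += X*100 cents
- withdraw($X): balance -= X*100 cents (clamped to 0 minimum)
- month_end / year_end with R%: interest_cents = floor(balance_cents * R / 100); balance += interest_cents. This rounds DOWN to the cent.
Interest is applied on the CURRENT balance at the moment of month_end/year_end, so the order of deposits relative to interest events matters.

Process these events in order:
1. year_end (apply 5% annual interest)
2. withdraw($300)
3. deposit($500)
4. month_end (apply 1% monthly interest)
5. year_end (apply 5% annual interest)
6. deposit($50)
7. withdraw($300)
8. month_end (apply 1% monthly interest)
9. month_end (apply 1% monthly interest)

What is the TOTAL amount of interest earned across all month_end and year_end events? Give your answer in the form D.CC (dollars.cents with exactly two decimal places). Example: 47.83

After 1 (year_end (apply 5% annual interest)): balance=$2100.00 total_interest=$100.00
After 2 (withdraw($300)): balance=$1800.00 total_interest=$100.00
After 3 (deposit($500)): balance=$2300.00 total_interest=$100.00
After 4 (month_end (apply 1% monthly interest)): balance=$2323.00 total_interest=$123.00
After 5 (year_end (apply 5% annual interest)): balance=$2439.15 total_interest=$239.15
After 6 (deposit($50)): balance=$2489.15 total_interest=$239.15
After 7 (withdraw($300)): balance=$2189.15 total_interest=$239.15
After 8 (month_end (apply 1% monthly interest)): balance=$2211.04 total_interest=$261.04
After 9 (month_end (apply 1% monthly interest)): balance=$2233.15 total_interest=$283.15

Answer: 283.15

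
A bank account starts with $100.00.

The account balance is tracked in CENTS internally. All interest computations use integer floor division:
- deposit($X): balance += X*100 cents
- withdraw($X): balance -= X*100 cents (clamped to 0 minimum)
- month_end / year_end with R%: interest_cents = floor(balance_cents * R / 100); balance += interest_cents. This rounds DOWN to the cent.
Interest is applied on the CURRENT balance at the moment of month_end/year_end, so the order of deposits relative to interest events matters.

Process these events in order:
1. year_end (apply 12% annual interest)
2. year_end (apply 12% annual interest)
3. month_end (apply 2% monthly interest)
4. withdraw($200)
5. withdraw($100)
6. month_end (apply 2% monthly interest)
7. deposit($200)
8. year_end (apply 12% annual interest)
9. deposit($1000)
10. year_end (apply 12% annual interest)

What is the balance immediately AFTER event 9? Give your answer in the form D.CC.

After 1 (year_end (apply 12% annual interest)): balance=$112.00 total_interest=$12.00
After 2 (year_end (apply 12% annual interest)): balance=$125.44 total_interest=$25.44
After 3 (month_end (apply 2% monthly interest)): balance=$127.94 total_interest=$27.94
After 4 (withdraw($200)): balance=$0.00 total_interest=$27.94
After 5 (withdraw($100)): balance=$0.00 total_interest=$27.94
After 6 (month_end (apply 2% monthly interest)): balance=$0.00 total_interest=$27.94
After 7 (deposit($200)): balance=$200.00 total_interest=$27.94
After 8 (year_end (apply 12% annual interest)): balance=$224.00 total_interest=$51.94
After 9 (deposit($1000)): balance=$1224.00 total_interest=$51.94

Answer: 1224.00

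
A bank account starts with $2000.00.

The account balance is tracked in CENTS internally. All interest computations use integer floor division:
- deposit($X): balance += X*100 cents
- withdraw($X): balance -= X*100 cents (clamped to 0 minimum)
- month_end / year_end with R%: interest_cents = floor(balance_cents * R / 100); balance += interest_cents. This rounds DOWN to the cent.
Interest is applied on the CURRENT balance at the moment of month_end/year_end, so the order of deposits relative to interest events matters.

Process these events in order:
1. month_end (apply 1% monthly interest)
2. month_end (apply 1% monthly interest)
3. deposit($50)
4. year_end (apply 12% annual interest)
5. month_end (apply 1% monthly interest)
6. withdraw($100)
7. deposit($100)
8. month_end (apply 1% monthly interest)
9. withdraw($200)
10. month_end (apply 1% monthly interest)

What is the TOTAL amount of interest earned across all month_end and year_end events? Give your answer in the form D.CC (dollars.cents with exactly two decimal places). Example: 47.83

After 1 (month_end (apply 1% monthly interest)): balance=$2020.00 total_interest=$20.00
After 2 (month_end (apply 1% monthly interest)): balance=$2040.20 total_interest=$40.20
After 3 (deposit($50)): balance=$2090.20 total_interest=$40.20
After 4 (year_end (apply 12% annual interest)): balance=$2341.02 total_interest=$291.02
After 5 (month_end (apply 1% monthly interest)): balance=$2364.43 total_interest=$314.43
After 6 (withdraw($100)): balance=$2264.43 total_interest=$314.43
After 7 (deposit($100)): balance=$2364.43 total_interest=$314.43
After 8 (month_end (apply 1% monthly interest)): balance=$2388.07 total_interest=$338.07
After 9 (withdraw($200)): balance=$2188.07 total_interest=$338.07
After 10 (month_end (apply 1% monthly interest)): balance=$2209.95 total_interest=$359.95

Answer: 359.95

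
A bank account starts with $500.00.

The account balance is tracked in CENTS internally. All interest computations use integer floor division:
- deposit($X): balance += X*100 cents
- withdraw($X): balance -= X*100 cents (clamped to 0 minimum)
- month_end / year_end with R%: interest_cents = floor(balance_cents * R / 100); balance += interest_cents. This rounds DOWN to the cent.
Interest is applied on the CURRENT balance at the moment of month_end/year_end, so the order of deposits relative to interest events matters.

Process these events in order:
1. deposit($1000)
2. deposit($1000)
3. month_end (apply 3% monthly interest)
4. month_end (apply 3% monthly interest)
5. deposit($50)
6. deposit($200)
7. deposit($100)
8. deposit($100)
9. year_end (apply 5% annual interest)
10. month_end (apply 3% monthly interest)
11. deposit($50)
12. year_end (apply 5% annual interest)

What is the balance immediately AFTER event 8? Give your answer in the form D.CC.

Answer: 3102.25

Derivation:
After 1 (deposit($1000)): balance=$1500.00 total_interest=$0.00
After 2 (deposit($1000)): balance=$2500.00 total_interest=$0.00
After 3 (month_end (apply 3% monthly interest)): balance=$2575.00 total_interest=$75.00
After 4 (month_end (apply 3% monthly interest)): balance=$2652.25 total_interest=$152.25
After 5 (deposit($50)): balance=$2702.25 total_interest=$152.25
After 6 (deposit($200)): balance=$2902.25 total_interest=$152.25
After 7 (deposit($100)): balance=$3002.25 total_interest=$152.25
After 8 (deposit($100)): balance=$3102.25 total_interest=$152.25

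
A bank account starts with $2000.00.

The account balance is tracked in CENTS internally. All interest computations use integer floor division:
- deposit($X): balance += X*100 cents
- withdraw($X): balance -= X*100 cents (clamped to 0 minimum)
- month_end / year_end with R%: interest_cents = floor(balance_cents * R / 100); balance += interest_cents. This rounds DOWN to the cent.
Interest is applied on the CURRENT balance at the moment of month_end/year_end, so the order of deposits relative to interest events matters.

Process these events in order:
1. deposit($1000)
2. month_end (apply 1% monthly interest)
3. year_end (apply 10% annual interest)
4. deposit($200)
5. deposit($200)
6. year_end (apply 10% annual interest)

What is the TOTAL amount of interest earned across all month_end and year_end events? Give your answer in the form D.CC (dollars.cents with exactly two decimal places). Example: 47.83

Answer: 706.30

Derivation:
After 1 (deposit($1000)): balance=$3000.00 total_interest=$0.00
After 2 (month_end (apply 1% monthly interest)): balance=$3030.00 total_interest=$30.00
After 3 (year_end (apply 10% annual interest)): balance=$3333.00 total_interest=$333.00
After 4 (deposit($200)): balance=$3533.00 total_interest=$333.00
After 5 (deposit($200)): balance=$3733.00 total_interest=$333.00
After 6 (year_end (apply 10% annual interest)): balance=$4106.30 total_interest=$706.30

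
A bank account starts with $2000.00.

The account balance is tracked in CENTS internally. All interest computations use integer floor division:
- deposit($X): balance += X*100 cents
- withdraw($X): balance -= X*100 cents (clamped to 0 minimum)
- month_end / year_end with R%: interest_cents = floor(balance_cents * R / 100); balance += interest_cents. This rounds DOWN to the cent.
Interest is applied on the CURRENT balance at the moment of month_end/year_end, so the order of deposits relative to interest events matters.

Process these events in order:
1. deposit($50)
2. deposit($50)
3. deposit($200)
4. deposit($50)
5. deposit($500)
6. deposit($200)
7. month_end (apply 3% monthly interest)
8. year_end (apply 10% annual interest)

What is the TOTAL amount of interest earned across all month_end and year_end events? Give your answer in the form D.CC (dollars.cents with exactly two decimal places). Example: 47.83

After 1 (deposit($50)): balance=$2050.00 total_interest=$0.00
After 2 (deposit($50)): balance=$2100.00 total_interest=$0.00
After 3 (deposit($200)): balance=$2300.00 total_interest=$0.00
After 4 (deposit($50)): balance=$2350.00 total_interest=$0.00
After 5 (deposit($500)): balance=$2850.00 total_interest=$0.00
After 6 (deposit($200)): balance=$3050.00 total_interest=$0.00
After 7 (month_end (apply 3% monthly interest)): balance=$3141.50 total_interest=$91.50
After 8 (year_end (apply 10% annual interest)): balance=$3455.65 total_interest=$405.65

Answer: 405.65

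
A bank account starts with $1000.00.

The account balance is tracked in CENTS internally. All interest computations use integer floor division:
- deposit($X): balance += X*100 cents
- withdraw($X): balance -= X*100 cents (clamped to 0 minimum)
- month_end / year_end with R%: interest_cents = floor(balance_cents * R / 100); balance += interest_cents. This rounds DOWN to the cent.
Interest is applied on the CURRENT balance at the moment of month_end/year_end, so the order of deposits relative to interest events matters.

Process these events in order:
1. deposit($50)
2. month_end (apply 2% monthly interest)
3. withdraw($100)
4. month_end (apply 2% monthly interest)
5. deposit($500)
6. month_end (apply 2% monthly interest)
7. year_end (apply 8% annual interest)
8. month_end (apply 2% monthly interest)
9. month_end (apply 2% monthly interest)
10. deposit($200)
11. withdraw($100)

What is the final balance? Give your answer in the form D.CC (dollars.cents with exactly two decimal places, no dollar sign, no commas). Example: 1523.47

After 1 (deposit($50)): balance=$1050.00 total_interest=$0.00
After 2 (month_end (apply 2% monthly interest)): balance=$1071.00 total_interest=$21.00
After 3 (withdraw($100)): balance=$971.00 total_interest=$21.00
After 4 (month_end (apply 2% monthly interest)): balance=$990.42 total_interest=$40.42
After 5 (deposit($500)): balance=$1490.42 total_interest=$40.42
After 6 (month_end (apply 2% monthly interest)): balance=$1520.22 total_interest=$70.22
After 7 (year_end (apply 8% annual interest)): balance=$1641.83 total_interest=$191.83
After 8 (month_end (apply 2% monthly interest)): balance=$1674.66 total_interest=$224.66
After 9 (month_end (apply 2% monthly interest)): balance=$1708.15 total_interest=$258.15
After 10 (deposit($200)): balance=$1908.15 total_interest=$258.15
After 11 (withdraw($100)): balance=$1808.15 total_interest=$258.15

Answer: 1808.15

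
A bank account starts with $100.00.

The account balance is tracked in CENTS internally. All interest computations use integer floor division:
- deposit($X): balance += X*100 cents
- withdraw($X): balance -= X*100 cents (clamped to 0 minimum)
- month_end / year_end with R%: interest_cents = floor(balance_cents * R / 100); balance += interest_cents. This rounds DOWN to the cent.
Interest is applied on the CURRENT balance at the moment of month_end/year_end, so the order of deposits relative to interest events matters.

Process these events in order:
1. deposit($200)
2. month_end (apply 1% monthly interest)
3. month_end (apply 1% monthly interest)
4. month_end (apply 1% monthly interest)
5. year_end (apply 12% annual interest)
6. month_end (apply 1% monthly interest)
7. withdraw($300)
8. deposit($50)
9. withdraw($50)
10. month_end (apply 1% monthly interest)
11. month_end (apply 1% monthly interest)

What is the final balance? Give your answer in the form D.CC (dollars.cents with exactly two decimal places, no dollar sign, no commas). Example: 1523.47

Answer: 50.63

Derivation:
After 1 (deposit($200)): balance=$300.00 total_interest=$0.00
After 2 (month_end (apply 1% monthly interest)): balance=$303.00 total_interest=$3.00
After 3 (month_end (apply 1% monthly interest)): balance=$306.03 total_interest=$6.03
After 4 (month_end (apply 1% monthly interest)): balance=$309.09 total_interest=$9.09
After 5 (year_end (apply 12% annual interest)): balance=$346.18 total_interest=$46.18
After 6 (month_end (apply 1% monthly interest)): balance=$349.64 total_interest=$49.64
After 7 (withdraw($300)): balance=$49.64 total_interest=$49.64
After 8 (deposit($50)): balance=$99.64 total_interest=$49.64
After 9 (withdraw($50)): balance=$49.64 total_interest=$49.64
After 10 (month_end (apply 1% monthly interest)): balance=$50.13 total_interest=$50.13
After 11 (month_end (apply 1% monthly interest)): balance=$50.63 total_interest=$50.63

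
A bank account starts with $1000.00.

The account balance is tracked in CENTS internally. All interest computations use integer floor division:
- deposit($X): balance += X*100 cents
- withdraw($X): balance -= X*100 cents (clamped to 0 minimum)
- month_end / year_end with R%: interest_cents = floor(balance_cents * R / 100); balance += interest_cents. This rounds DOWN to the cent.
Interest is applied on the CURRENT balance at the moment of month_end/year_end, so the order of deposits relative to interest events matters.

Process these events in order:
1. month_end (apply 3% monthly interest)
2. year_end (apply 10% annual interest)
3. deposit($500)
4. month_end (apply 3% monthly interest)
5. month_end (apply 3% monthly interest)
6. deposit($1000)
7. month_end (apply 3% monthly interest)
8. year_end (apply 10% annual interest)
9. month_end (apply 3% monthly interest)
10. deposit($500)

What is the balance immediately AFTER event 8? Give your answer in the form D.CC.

Answer: 3095.85

Derivation:
After 1 (month_end (apply 3% monthly interest)): balance=$1030.00 total_interest=$30.00
After 2 (year_end (apply 10% annual interest)): balance=$1133.00 total_interest=$133.00
After 3 (deposit($500)): balance=$1633.00 total_interest=$133.00
After 4 (month_end (apply 3% monthly interest)): balance=$1681.99 total_interest=$181.99
After 5 (month_end (apply 3% monthly interest)): balance=$1732.44 total_interest=$232.44
After 6 (deposit($1000)): balance=$2732.44 total_interest=$232.44
After 7 (month_end (apply 3% monthly interest)): balance=$2814.41 total_interest=$314.41
After 8 (year_end (apply 10% annual interest)): balance=$3095.85 total_interest=$595.85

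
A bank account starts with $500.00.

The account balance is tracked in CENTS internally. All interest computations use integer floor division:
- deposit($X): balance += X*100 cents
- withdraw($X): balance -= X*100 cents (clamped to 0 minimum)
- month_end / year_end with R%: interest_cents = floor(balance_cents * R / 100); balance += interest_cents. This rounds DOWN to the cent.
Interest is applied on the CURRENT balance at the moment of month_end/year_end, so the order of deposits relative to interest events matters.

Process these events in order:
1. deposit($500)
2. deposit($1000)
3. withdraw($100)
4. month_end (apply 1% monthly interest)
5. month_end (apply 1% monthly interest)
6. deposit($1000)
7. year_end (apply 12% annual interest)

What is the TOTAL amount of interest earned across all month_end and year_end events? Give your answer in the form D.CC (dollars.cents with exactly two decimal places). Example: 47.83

Answer: 390.77

Derivation:
After 1 (deposit($500)): balance=$1000.00 total_interest=$0.00
After 2 (deposit($1000)): balance=$2000.00 total_interest=$0.00
After 3 (withdraw($100)): balance=$1900.00 total_interest=$0.00
After 4 (month_end (apply 1% monthly interest)): balance=$1919.00 total_interest=$19.00
After 5 (month_end (apply 1% monthly interest)): balance=$1938.19 total_interest=$38.19
After 6 (deposit($1000)): balance=$2938.19 total_interest=$38.19
After 7 (year_end (apply 12% annual interest)): balance=$3290.77 total_interest=$390.77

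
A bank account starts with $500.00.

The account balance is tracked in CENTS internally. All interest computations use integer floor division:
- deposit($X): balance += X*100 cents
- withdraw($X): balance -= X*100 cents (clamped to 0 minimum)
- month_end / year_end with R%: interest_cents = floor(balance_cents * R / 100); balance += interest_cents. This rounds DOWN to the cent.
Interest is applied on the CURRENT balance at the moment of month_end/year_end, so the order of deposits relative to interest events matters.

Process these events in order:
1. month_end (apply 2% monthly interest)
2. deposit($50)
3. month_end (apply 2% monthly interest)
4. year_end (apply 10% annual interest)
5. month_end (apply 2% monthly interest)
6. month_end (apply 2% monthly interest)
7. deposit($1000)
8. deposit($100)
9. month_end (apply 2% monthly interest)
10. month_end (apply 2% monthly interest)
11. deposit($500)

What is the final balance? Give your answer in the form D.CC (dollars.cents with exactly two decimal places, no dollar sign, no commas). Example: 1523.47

After 1 (month_end (apply 2% monthly interest)): balance=$510.00 total_interest=$10.00
After 2 (deposit($50)): balance=$560.00 total_interest=$10.00
After 3 (month_end (apply 2% monthly interest)): balance=$571.20 total_interest=$21.20
After 4 (year_end (apply 10% annual interest)): balance=$628.32 total_interest=$78.32
After 5 (month_end (apply 2% monthly interest)): balance=$640.88 total_interest=$90.88
After 6 (month_end (apply 2% monthly interest)): balance=$653.69 total_interest=$103.69
After 7 (deposit($1000)): balance=$1653.69 total_interest=$103.69
After 8 (deposit($100)): balance=$1753.69 total_interest=$103.69
After 9 (month_end (apply 2% monthly interest)): balance=$1788.76 total_interest=$138.76
After 10 (month_end (apply 2% monthly interest)): balance=$1824.53 total_interest=$174.53
After 11 (deposit($500)): balance=$2324.53 total_interest=$174.53

Answer: 2324.53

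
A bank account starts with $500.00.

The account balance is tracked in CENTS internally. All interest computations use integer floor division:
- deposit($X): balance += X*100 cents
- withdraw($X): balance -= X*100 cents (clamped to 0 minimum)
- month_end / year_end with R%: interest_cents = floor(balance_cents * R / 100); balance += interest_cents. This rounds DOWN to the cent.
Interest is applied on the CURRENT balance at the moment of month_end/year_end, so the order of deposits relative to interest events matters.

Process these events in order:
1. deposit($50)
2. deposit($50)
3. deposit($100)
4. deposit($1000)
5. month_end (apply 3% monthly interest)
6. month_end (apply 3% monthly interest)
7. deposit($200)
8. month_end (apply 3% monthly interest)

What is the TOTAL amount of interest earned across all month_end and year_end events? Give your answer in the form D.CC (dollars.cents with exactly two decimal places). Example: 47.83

After 1 (deposit($50)): balance=$550.00 total_interest=$0.00
After 2 (deposit($50)): balance=$600.00 total_interest=$0.00
After 3 (deposit($100)): balance=$700.00 total_interest=$0.00
After 4 (deposit($1000)): balance=$1700.00 total_interest=$0.00
After 5 (month_end (apply 3% monthly interest)): balance=$1751.00 total_interest=$51.00
After 6 (month_end (apply 3% monthly interest)): balance=$1803.53 total_interest=$103.53
After 7 (deposit($200)): balance=$2003.53 total_interest=$103.53
After 8 (month_end (apply 3% monthly interest)): balance=$2063.63 total_interest=$163.63

Answer: 163.63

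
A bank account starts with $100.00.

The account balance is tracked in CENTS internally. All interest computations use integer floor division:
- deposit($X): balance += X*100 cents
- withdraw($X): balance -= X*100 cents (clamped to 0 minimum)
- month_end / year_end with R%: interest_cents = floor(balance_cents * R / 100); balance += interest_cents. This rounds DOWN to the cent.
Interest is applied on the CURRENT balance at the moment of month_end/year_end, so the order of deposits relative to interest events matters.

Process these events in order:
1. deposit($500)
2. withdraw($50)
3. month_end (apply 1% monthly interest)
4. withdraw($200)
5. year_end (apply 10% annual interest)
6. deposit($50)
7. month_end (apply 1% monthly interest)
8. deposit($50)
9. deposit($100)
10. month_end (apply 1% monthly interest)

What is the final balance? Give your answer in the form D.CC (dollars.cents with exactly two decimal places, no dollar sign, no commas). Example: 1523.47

Answer: 601.41

Derivation:
After 1 (deposit($500)): balance=$600.00 total_interest=$0.00
After 2 (withdraw($50)): balance=$550.00 total_interest=$0.00
After 3 (month_end (apply 1% monthly interest)): balance=$555.50 total_interest=$5.50
After 4 (withdraw($200)): balance=$355.50 total_interest=$5.50
After 5 (year_end (apply 10% annual interest)): balance=$391.05 total_interest=$41.05
After 6 (deposit($50)): balance=$441.05 total_interest=$41.05
After 7 (month_end (apply 1% monthly interest)): balance=$445.46 total_interest=$45.46
After 8 (deposit($50)): balance=$495.46 total_interest=$45.46
After 9 (deposit($100)): balance=$595.46 total_interest=$45.46
After 10 (month_end (apply 1% monthly interest)): balance=$601.41 total_interest=$51.41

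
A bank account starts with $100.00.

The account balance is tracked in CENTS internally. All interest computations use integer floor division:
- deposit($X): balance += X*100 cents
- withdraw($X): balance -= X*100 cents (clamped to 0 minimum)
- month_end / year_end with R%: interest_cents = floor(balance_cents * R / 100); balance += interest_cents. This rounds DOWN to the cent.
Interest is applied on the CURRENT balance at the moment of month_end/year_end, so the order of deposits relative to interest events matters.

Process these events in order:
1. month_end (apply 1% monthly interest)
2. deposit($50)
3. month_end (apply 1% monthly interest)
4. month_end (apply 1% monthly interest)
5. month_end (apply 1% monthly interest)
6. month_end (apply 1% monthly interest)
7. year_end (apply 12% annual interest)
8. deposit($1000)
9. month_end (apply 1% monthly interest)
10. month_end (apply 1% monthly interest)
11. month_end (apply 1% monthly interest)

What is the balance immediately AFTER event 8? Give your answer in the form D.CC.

After 1 (month_end (apply 1% monthly interest)): balance=$101.00 total_interest=$1.00
After 2 (deposit($50)): balance=$151.00 total_interest=$1.00
After 3 (month_end (apply 1% monthly interest)): balance=$152.51 total_interest=$2.51
After 4 (month_end (apply 1% monthly interest)): balance=$154.03 total_interest=$4.03
After 5 (month_end (apply 1% monthly interest)): balance=$155.57 total_interest=$5.57
After 6 (month_end (apply 1% monthly interest)): balance=$157.12 total_interest=$7.12
After 7 (year_end (apply 12% annual interest)): balance=$175.97 total_interest=$25.97
After 8 (deposit($1000)): balance=$1175.97 total_interest=$25.97

Answer: 1175.97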